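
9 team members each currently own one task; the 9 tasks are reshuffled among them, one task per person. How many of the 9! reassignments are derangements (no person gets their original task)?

133496

!9 is the nearest integer to 9!/e.
9! = 362880, and 362880/e ≈ 133496.09, so !9 = 133496.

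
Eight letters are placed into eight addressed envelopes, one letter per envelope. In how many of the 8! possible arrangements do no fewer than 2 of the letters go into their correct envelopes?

Sum C(8,i)·!(8-i) for i = 2..8:
  i=2: C(8,2)·!6 = 28·265 = 7420
  i=3: C(8,3)·!5 = 56·44 = 2464
  i=4: C(8,4)·!4 = 70·9 = 630
  i=5: C(8,5)·!3 = 56·2 = 112
  i=6: C(8,6)·!2 = 28·1 = 28
  i=7: C(8,7)·!1 = 8·0 = 0
  i=8: C(8,8)·!0 = 1·1 = 1
Total = 10655.

10655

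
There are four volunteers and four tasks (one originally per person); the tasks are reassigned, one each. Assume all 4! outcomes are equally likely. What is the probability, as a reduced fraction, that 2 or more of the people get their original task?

7/24

Favorable outcomes: Σ_{i≥2} C(4,i)·!(4-i) = 6·1 + 4·0 + 1·1 = 7.
Total outcomes: 4! = 24.
Probability = 7/24 = 7/24.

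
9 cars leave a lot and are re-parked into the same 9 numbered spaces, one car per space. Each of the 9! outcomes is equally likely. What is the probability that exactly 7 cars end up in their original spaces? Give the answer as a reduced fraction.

Favorable outcomes: C(9,7)·!2 = 36·1 = 36.
Total outcomes: 9! = 362880.
Probability = 36/362880 = 1/10080.

1/10080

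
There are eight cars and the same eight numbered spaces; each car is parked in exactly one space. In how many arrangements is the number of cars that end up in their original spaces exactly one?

Choose which one of the 8 is fixed: C(8,1) = 8.
The other 7 form a derangement: !7 = 1854.
Total: 8 × 1854 = 14832.

14832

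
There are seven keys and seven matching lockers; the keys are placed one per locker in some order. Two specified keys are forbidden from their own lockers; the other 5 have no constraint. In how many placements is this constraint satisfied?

Inclusion-exclusion on the 2 forbidden self-matches:
Σ_{j=0}^{2} (-1)^j C(2,j)(7-j)!
= C(2,0)·7! - C(2,1)·6! + C(2,2)·5!
= 5040 - 1440 + 120
= 3720

3720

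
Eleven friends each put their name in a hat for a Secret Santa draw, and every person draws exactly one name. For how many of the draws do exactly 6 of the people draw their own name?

Choose which 6 of the 11 are fixed: C(11,6) = 462.
The remaining 5 must be deranged: !5 = 44.
Total: 462 × 44 = 20328.

20328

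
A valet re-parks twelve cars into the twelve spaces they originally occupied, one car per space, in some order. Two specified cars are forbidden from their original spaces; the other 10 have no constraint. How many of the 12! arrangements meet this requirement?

402796800

Let A_j be the event that the j-th constrained one is fixed. By inclusion-exclusion over the 2 events:
Σ_{j=0}^{2} (-1)^j C(2,j)(12-j)!
= C(2,0)·12! - C(2,1)·11! + C(2,2)·10!
= 479001600 - 79833600 + 3628800
= 402796800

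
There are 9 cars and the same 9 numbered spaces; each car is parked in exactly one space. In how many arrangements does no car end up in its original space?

Recurrence: !9 = 9·!8 + (-1)^9.
!9 = 9·14833 - 1 = 133496

133496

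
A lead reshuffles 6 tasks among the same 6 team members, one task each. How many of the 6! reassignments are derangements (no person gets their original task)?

265

Recurrence: !6 = 6·!5 + (-1)^6.
!6 = 6·44 + 1 = 265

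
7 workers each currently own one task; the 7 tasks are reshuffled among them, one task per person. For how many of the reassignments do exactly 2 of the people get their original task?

924

Pick the 2 fixed positions: C(7,2) = 21 ways.
The remaining 5 must be deranged: !5 = 44.
Total: 21 × 44 = 924.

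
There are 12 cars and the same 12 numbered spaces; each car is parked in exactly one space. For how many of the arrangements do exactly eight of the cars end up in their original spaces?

4455

Choose which 8 of the 12 are fixed: C(12,8) = 495.
The remaining 4 must be deranged: !4 = 9.
Total: 495 × 9 = 4455.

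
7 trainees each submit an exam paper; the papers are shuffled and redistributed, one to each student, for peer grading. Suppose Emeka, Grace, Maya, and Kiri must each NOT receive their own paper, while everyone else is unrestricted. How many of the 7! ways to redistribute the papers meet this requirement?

2790

Inclusion-exclusion on the 4 forbidden self-matches:
Σ_{j=0}^{4} (-1)^j C(4,j)(7-j)!
= C(4,0)·7! - C(4,1)·6! + C(4,2)·5! - C(4,3)·4! + C(4,4)·3!
= 5040 - 2880 + 720 - 96 + 6
= 2790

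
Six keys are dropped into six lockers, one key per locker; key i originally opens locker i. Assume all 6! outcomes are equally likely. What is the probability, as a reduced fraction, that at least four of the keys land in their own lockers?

1/45

Favorable outcomes: Σ_{i≥4} C(6,i)·!(6-i) = 15·1 + 6·0 + 1·1 = 16.
Total outcomes: 6! = 720.
Probability = 16/720 = 1/45.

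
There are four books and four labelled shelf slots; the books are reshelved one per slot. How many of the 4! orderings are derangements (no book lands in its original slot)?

!4 = 4! · Σ_{k=0}^{4} (-1)^k/k!
= 4! - 4!/1! + 4!/2! - 4!/3! + 4!/4!
= 24 - 24 + 12 - 4 + 1
= 9

9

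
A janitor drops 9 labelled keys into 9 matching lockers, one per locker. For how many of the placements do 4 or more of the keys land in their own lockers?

6883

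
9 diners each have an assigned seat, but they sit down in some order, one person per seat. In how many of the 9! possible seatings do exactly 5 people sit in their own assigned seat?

1134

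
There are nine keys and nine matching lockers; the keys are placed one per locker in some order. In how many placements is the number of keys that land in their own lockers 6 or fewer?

362843

Sum C(9,i)·!(9-i) for i = 0..6:
  i=0: C(9,0)·!9 = 1·133496 = 133496
  i=1: C(9,1)·!8 = 9·14833 = 133497
  i=2: C(9,2)·!7 = 36·1854 = 66744
  i=3: C(9,3)·!6 = 84·265 = 22260
  i=4: C(9,4)·!5 = 126·44 = 5544
  i=5: C(9,5)·!4 = 126·9 = 1134
  i=6: C(9,6)·!3 = 84·2 = 168
Total = 362843.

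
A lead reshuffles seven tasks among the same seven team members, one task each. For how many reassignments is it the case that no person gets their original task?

1854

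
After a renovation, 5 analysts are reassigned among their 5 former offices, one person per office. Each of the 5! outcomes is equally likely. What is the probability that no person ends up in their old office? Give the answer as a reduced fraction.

Favorable outcomes: !5 = 44.
Total outcomes: 5! = 120.
Probability = 44/120 = 11/30.

11/30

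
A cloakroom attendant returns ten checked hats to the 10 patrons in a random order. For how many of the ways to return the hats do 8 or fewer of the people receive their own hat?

# with exactly i fixed is C(10,i)·!(10-i); sum over i=0..8:
  i=0: C(10,0)·!10 = 1·1334961 = 1334961
  i=1: C(10,1)·!9 = 10·133496 = 1334960
  i=2: C(10,2)·!8 = 45·14833 = 667485
  i=3: C(10,3)·!7 = 120·1854 = 222480
  i=4: C(10,4)·!6 = 210·265 = 55650
  i=5: C(10,5)·!5 = 252·44 = 11088
  i=6: C(10,6)·!4 = 210·9 = 1890
  i=7: C(10,7)·!3 = 120·2 = 240
  i=8: C(10,8)·!2 = 45·1 = 45
Total = 3628799.

3628799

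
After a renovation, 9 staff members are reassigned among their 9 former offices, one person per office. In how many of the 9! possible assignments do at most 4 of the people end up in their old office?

361541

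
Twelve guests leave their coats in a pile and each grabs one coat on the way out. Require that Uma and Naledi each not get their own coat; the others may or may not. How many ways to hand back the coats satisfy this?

402796800

Let A_j be the event that the j-th constrained one is fixed. By inclusion-exclusion over the 2 events:
Σ_{j=0}^{2} (-1)^j C(2,j)(12-j)!
= C(2,0)·12! - C(2,1)·11! + C(2,2)·10!
= 479001600 - 79833600 + 3628800
= 402796800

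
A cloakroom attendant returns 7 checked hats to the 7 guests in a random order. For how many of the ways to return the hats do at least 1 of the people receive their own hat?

3186

Sum C(7,i)·!(7-i) for i = 1..7:
  i=1: C(7,1)·!6 = 7·265 = 1855
  i=2: C(7,2)·!5 = 21·44 = 924
  i=3: C(7,3)·!4 = 35·9 = 315
  i=4: C(7,4)·!3 = 35·2 = 70
  i=5: C(7,5)·!2 = 21·1 = 21
  i=6: C(7,6)·!1 = 7·0 = 0
  i=7: C(7,7)·!0 = 1·1 = 1
Total = 3186.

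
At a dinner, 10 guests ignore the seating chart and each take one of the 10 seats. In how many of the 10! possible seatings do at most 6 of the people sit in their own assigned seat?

3628514

Sum C(10,i)·!(10-i) for i = 0..6:
  i=0: C(10,0)·!10 = 1·1334961 = 1334961
  i=1: C(10,1)·!9 = 10·133496 = 1334960
  i=2: C(10,2)·!8 = 45·14833 = 667485
  i=3: C(10,3)·!7 = 120·1854 = 222480
  i=4: C(10,4)·!6 = 210·265 = 55650
  i=5: C(10,5)·!5 = 252·44 = 11088
  i=6: C(10,6)·!4 = 210·9 = 1890
Total = 3628514.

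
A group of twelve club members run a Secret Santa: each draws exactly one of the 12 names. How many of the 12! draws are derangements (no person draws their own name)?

176214841

Recurrence: !12 = 11·(!11 + !10).
!12 = 11·(14684570 + 1334961) = 11·16019531 = 176214841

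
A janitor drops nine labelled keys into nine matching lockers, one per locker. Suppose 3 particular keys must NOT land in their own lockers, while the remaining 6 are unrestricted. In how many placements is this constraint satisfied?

256320

Let A_j be the event that the j-th constrained one is fixed. By inclusion-exclusion over the 3 events:
Σ_{j=0}^{3} (-1)^j C(3,j)(9-j)!
= C(3,0)·9! - C(3,1)·8! + C(3,2)·7! - C(3,3)·6!
= 362880 - 120960 + 15120 - 720
= 256320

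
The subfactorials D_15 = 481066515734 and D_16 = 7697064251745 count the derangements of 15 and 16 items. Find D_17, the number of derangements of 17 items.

D_17 = (17-1)·(D_16 + D_15) = 16·(7697064251745 + 481066515734) = 16·8178130767479 = 130850092279664.

130850092279664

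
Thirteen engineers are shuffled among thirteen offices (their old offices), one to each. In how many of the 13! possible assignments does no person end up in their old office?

Recurrence: !13 = 13·!12 + (-1)^13.
!13 = 13·176214841 - 1 = 2290792932

2290792932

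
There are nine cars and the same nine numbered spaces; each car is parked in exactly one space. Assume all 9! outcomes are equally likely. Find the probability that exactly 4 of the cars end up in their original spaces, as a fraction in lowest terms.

Favorable outcomes: C(9,4)·!5 = 126·44 = 5544.
Total outcomes: 9! = 362880.
Probability = 5544/362880 = 11/720.

11/720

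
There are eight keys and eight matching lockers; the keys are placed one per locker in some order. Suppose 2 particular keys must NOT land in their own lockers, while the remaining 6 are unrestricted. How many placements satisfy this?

30960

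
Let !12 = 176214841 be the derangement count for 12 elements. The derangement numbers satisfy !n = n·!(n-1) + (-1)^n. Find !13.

2290792932

!13 = 13·176214841 - 1 = 2290792932.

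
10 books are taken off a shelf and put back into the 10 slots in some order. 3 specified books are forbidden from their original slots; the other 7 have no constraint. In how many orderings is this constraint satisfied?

Let A_j be the event that the j-th constrained one is fixed. By inclusion-exclusion over the 3 events:
Σ_{j=0}^{3} (-1)^j C(3,j)(10-j)!
= C(3,0)·10! - C(3,1)·9! + C(3,2)·8! - C(3,3)·7!
= 3628800 - 1088640 + 120960 - 5040
= 2656080

2656080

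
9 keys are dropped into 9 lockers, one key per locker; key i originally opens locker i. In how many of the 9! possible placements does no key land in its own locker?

133496

Use !n = n·!(n-1) + (-1)^n.
!9 = 9·14833 - 1 = 133496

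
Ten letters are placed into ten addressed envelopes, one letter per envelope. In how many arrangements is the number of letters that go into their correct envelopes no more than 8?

3628799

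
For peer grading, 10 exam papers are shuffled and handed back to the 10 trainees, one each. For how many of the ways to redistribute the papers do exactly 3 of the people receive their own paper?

222480

Pick the 3 fixed positions: C(10,3) = 120 ways.
The remaining 7 must be deranged: !7 = 1854.
Total: 120 × 1854 = 222480.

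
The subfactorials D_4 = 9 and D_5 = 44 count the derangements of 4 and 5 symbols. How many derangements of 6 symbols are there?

265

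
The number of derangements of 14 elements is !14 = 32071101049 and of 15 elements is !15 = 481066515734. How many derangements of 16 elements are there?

7697064251745

!16 = (16-1)·(!15 + !14) = 15·(481066515734 + 32071101049) = 15·513137616783 = 7697064251745.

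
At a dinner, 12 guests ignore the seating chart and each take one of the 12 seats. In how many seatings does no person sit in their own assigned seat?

176214841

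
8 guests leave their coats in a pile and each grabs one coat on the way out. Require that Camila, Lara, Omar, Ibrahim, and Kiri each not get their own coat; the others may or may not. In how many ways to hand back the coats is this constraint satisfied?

Let A_j be the event that the j-th constrained one is fixed. By inclusion-exclusion over the 5 events:
Σ_{j=0}^{5} (-1)^j C(5,j)(8-j)!
= C(5,0)·8! - C(5,1)·7! + C(5,2)·6! - C(5,3)·5! + C(5,4)·4! - C(5,5)·3!
= 40320 - 25200 + 7200 - 1200 + 120 - 6
= 21234

21234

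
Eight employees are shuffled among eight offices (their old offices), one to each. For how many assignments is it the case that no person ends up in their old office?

By inclusion-exclusion, !8 = Σ (-1)^k · 8!/k! for k=0..8
= 8! - 8!/1! + 8!/2! - 8!/3! + 8!/4! - 8!/5! + 8!/6! - 8!/7! + 8!/8!
= 40320 - 40320 + 20160 - 6720 + 1680 - 336 + 56 - 8 + 1
= 14833

14833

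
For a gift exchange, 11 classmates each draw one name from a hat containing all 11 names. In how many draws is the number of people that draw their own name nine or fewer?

39916799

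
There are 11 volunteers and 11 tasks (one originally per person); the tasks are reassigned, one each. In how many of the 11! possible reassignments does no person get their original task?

14684570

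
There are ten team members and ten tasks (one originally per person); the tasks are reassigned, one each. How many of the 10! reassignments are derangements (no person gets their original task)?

1334961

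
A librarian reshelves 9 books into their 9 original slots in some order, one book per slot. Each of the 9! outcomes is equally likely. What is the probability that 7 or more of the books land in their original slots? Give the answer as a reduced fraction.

37/362880

Favorable outcomes: Σ_{i≥7} C(9,i)·!(9-i) = 36·1 + 9·0 + 1·1 = 37.
Total outcomes: 9! = 362880.
Probability = 37/362880 = 37/362880.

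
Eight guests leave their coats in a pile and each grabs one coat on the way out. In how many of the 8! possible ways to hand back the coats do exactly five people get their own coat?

Pick the 5 fixed positions: C(8,5) = 56 ways.
The remaining 3 must be deranged: !3 = 2.
Total: 56 × 2 = 112.

112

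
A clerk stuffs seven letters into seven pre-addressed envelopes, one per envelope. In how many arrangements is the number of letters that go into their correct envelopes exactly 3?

Choose which 3 of the 7 are fixed: C(7,3) = 35.
The remaining 4 must be deranged: !4 = 9.
Total: 35 × 9 = 315.

315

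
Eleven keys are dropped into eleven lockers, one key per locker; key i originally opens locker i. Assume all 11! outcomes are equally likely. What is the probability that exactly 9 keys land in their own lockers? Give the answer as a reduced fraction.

1/725760

Favorable outcomes: C(11,9)·!2 = 55·1 = 55.
Total outcomes: 11! = 39916800.
Probability = 55/39916800 = 1/725760.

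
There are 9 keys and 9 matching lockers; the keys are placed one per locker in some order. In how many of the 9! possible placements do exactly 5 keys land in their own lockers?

Choose which 5 of the 9 are fixed: C(9,5) = 126.
The remaining 4 must be deranged: !4 = 9.
Total: 126 × 9 = 1134.

1134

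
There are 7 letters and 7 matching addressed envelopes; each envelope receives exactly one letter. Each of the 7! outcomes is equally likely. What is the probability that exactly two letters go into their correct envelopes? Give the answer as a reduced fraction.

11/60

Favorable outcomes: C(7,2)·!5 = 21·44 = 924.
Total outcomes: 7! = 5040.
Probability = 924/5040 = 11/60.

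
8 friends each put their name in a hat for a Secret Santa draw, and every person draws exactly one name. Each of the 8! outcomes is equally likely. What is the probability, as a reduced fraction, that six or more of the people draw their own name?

Favorable outcomes: Σ_{i≥6} C(8,i)·!(8-i) = 28·1 + 8·0 + 1·1 = 29.
Total outcomes: 8! = 40320.
Probability = 29/40320 = 29/40320.

29/40320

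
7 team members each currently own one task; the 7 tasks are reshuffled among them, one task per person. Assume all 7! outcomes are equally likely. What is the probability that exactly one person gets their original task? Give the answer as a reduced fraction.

Favorable outcomes: C(7,1)·!6 = 7·265 = 1855.
Total outcomes: 7! = 5040.
Probability = 1855/5040 = 53/144.

53/144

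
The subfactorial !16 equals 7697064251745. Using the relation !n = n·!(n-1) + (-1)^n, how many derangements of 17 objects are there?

130850092279664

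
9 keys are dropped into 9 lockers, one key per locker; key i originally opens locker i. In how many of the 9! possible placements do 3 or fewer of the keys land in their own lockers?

# with exactly i fixed is C(9,i)·!(9-i); sum over i=0..3:
  i=0: C(9,0)·!9 = 1·133496 = 133496
  i=1: C(9,1)·!8 = 9·14833 = 133497
  i=2: C(9,2)·!7 = 36·1854 = 66744
  i=3: C(9,3)·!6 = 84·265 = 22260
Total = 355997.

355997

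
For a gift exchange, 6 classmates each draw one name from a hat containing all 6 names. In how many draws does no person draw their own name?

265

Recurrence: !6 = 6·!5 + (-1)^6.
!6 = 6·44 + 1 = 265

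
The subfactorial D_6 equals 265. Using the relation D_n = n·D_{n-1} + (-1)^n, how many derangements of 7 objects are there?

1854

D_7 = 7·265 - 1 = 1854.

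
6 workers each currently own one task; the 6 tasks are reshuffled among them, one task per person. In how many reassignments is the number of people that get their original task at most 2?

# with exactly i fixed is C(6,i)·!(6-i); sum over i=0..2:
  i=0: C(6,0)·!6 = 1·265 = 265
  i=1: C(6,1)·!5 = 6·44 = 264
  i=2: C(6,2)·!4 = 15·9 = 135
Total = 664.

664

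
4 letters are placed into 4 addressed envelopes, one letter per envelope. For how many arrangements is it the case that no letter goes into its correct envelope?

Use !n = (n-1)(!(n-1) + !(n-2)).
!4 = 3·(2 + 1) = 3·3 = 9

9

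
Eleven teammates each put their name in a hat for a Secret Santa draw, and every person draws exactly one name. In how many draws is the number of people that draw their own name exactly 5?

122430

Pick the 5 fixed positions: C(11,5) = 462 ways.
The other 6 form a derangement: !6 = 265.
Total: 462 × 265 = 122430.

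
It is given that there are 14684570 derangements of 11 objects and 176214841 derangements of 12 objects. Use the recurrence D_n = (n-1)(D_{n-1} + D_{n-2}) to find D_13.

2290792932

D_13 = (13-1)·(D_12 + D_11) = 12·(176214841 + 14684570) = 12·190899411 = 2290792932.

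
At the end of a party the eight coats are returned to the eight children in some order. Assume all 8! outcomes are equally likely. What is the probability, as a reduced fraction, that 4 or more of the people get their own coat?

257/13440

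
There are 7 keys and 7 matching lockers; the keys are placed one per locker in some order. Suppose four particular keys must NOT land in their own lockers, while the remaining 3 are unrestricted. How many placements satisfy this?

Inclusion-exclusion on the 4 forbidden self-matches:
Σ_{j=0}^{4} (-1)^j C(4,j)(7-j)!
= C(4,0)·7! - C(4,1)·6! + C(4,2)·5! - C(4,3)·4! + C(4,4)·3!
= 5040 - 2880 + 720 - 96 + 6
= 2790

2790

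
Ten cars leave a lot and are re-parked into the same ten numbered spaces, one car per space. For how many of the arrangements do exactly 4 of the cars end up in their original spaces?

Choose which 4 of the 10 are fixed: C(10,4) = 210.
The other 6 form a derangement: !6 = 265.
Total: 210 × 265 = 55650.

55650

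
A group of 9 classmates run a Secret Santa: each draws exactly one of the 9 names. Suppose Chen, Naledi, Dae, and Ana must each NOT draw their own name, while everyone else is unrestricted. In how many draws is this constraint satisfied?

Inclusion-exclusion on the 4 forbidden self-matches:
Σ_{j=0}^{4} (-1)^j C(4,j)(9-j)!
= C(4,0)·9! - C(4,1)·8! + C(4,2)·7! - C(4,3)·6! + C(4,4)·5!
= 362880 - 161280 + 30240 - 2880 + 120
= 229080

229080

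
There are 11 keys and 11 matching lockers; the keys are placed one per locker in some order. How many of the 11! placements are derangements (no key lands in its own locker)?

14684570

Use !n = n·!(n-1) + (-1)^n.
!11 = 11·1334961 - 1 = 14684570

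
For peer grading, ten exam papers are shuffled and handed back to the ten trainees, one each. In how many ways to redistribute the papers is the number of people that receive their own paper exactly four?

Pick the 4 fixed positions: C(10,4) = 210 ways.
The remaining 6 must be deranged: !6 = 265.
Total: 210 × 265 = 55650.

55650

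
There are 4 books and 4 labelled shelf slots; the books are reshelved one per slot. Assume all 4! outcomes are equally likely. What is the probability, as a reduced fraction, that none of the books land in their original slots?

Favorable outcomes: !4 = 9.
Total outcomes: 4! = 24.
Probability = 9/24 = 3/8.

3/8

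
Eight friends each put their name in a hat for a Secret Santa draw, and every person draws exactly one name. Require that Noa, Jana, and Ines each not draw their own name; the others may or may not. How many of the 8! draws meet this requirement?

27240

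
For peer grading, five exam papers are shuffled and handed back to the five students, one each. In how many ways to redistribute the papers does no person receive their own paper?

44

By inclusion-exclusion, !5 = Σ (-1)^k · 5!/k! for k=0..5
= 5! - 5!/1! + 5!/2! - 5!/3! + 5!/4! - 5!/5!
= 120 - 120 + 60 - 20 + 5 - 1
= 44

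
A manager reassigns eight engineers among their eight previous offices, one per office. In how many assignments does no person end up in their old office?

The number of derangements of 8 is !8 = Σ_{k=0}^{8} (-1)^k·8!/k!
= 8! - 8!/1! + 8!/2! - 8!/3! + 8!/4! - 8!/5! + 8!/6! - 8!/7! + 8!/8!
= 40320 - 40320 + 20160 - 6720 + 1680 - 336 + 56 - 8 + 1
= 14833

14833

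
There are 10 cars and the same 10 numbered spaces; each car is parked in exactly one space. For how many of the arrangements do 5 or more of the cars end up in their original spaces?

13264

# with exactly i fixed is C(10,i)·!(10-i); sum over i=5..10:
  i=5: C(10,5)·!5 = 252·44 = 11088
  i=6: C(10,6)·!4 = 210·9 = 1890
  i=7: C(10,7)·!3 = 120·2 = 240
  i=8: C(10,8)·!2 = 45·1 = 45
  i=9: C(10,9)·!1 = 10·0 = 0
  i=10: C(10,10)·!0 = 1·1 = 1
Total = 13264.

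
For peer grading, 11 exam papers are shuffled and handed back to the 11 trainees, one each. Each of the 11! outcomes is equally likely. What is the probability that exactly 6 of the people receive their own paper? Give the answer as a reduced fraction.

Favorable outcomes: C(11,6)·!5 = 462·44 = 20328.
Total outcomes: 11! = 39916800.
Probability = 20328/39916800 = 11/21600.

11/21600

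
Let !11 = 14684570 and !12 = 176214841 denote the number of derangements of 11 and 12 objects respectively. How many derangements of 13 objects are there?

!13 = (13-1)·(!12 + !11) = 12·(176214841 + 14684570) = 12·190899411 = 2290792932.

2290792932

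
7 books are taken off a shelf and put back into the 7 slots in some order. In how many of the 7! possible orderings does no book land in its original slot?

1854

!7 = 7! · Σ_{k=0}^{7} (-1)^k/k!
= 7! - 7!/1! + 7!/2! - 7!/3! + 7!/4! - 7!/5! + 7!/6! - 7!/7!
= 5040 - 5040 + 2520 - 840 + 210 - 42 + 7 - 1
= 1854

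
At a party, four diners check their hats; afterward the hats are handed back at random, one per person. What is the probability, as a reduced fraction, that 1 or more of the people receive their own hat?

Favorable outcomes: Σ_{i≥1} C(4,i)·!(4-i) = 4·2 + 6·1 + 4·0 + 1·1 = 15.
Total outcomes: 4! = 24.
Probability = 15/24 = 5/8.

5/8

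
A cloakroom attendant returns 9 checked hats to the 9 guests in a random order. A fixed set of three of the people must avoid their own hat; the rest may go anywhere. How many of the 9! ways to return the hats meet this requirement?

256320

Let A_j be the event that the j-th constrained one is fixed. By inclusion-exclusion over the 3 events:
Σ_{j=0}^{3} (-1)^j C(3,j)(9-j)!
= C(3,0)·9! - C(3,1)·8! + C(3,2)·7! - C(3,3)·6!
= 362880 - 120960 + 15120 - 720
= 256320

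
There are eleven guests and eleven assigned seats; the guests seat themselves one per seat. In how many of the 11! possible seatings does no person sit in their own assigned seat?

14684570

!11 = 11! · Σ_{k=0}^{11} (-1)^k/k!
= 11! - 11!/1! + 11!/2! - 11!/3! + 11!/4! - 11!/5! + 11!/6! - 11!/7! + 11!/8! - 11!/9! + 11!/10! - 11!/11!
= 39916800 - 39916800 + 19958400 - 6652800 + 1663200 - 332640 + 55440 - 7920 + 990 - 110 + 11 - 1
= 14684570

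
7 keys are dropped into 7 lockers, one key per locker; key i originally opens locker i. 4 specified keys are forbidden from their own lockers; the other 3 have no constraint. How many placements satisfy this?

Let A_j be the event that the j-th constrained one is fixed. By inclusion-exclusion over the 4 events:
Σ_{j=0}^{4} (-1)^j C(4,j)(7-j)!
= C(4,0)·7! - C(4,1)·6! + C(4,2)·5! - C(4,3)·4! + C(4,4)·3!
= 5040 - 2880 + 720 - 96 + 6
= 2790

2790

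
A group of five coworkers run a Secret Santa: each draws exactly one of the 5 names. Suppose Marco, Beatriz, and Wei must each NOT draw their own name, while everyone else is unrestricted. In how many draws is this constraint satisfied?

Let A_j be the event that the j-th constrained one is fixed. By inclusion-exclusion over the 3 events:
Σ_{j=0}^{3} (-1)^j C(3,j)(5-j)!
= C(3,0)·5! - C(3,1)·4! + C(3,2)·3! - C(3,3)·2!
= 120 - 72 + 18 - 2
= 64

64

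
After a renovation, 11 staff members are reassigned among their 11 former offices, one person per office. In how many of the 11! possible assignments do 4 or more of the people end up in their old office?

# with exactly i fixed is C(11,i)·!(11-i); sum over i=4..11:
  i=4: C(11,4)·!7 = 330·1854 = 611820
  i=5: C(11,5)·!6 = 462·265 = 122430
  i=6: C(11,6)·!5 = 462·44 = 20328
  i=7: C(11,7)·!4 = 330·9 = 2970
  i=8: C(11,8)·!3 = 165·2 = 330
  i=9: C(11,9)·!2 = 55·1 = 55
  i=10: C(11,10)·!1 = 11·0 = 0
  i=11: C(11,11)·!0 = 1·1 = 1
Total = 757934.

757934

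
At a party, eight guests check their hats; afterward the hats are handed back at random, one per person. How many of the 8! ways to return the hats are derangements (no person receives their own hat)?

The number of derangements of 8 is !8 = Σ_{k=0}^{8} (-1)^k·8!/k!
= 8! - 8!/1! + 8!/2! - 8!/3! + 8!/4! - 8!/5! + 8!/6! - 8!/7! + 8!/8!
= 40320 - 40320 + 20160 - 6720 + 1680 - 336 + 56 - 8 + 1
= 14833

14833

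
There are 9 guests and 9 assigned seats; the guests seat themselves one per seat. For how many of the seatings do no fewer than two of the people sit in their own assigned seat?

# with exactly i fixed is C(9,i)·!(9-i); sum over i=2..9:
  i=2: C(9,2)·!7 = 36·1854 = 66744
  i=3: C(9,3)·!6 = 84·265 = 22260
  i=4: C(9,4)·!5 = 126·44 = 5544
  i=5: C(9,5)·!4 = 126·9 = 1134
  i=6: C(9,6)·!3 = 84·2 = 168
  i=7: C(9,7)·!2 = 36·1 = 36
  i=8: C(9,8)·!1 = 9·0 = 0
  i=9: C(9,9)·!0 = 1·1 = 1
Total = 95887.

95887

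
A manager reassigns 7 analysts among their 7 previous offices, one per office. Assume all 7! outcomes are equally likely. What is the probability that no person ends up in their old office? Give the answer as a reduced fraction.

103/280

Favorable outcomes: !7 = 1854.
Total outcomes: 7! = 5040.
Probability = 1854/5040 = 103/280.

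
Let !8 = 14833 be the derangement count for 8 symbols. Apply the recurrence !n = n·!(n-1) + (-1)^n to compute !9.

133496

!9 = 9·14833 - 1 = 133496.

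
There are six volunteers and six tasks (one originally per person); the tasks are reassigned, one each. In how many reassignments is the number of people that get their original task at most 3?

704

# with exactly i fixed is C(6,i)·!(6-i); sum over i=0..3:
  i=0: C(6,0)·!6 = 1·265 = 265
  i=1: C(6,1)·!5 = 6·44 = 264
  i=2: C(6,2)·!4 = 15·9 = 135
  i=3: C(6,3)·!3 = 20·2 = 40
Total = 704.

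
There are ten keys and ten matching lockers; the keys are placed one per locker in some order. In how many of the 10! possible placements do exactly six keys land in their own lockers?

Choose which 6 of the 10 are fixed: C(10,6) = 210.
The other 4 form a derangement: !4 = 9.
Total: 210 × 9 = 1890.

1890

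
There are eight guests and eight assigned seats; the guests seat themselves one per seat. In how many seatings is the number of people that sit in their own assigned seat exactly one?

Pick the single fixed position: C(8,1) = 8 ways.
The other 7 form a derangement: !7 = 1854.
Total: 8 × 1854 = 14832.

14832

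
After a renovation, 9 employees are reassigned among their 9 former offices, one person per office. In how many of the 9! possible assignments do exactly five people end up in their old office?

Choose which 5 of the 9 are fixed: C(9,5) = 126.
The other 4 form a derangement: !4 = 9.
Total: 126 × 9 = 1134.

1134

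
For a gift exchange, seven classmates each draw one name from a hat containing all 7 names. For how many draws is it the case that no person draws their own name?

1854

Use !n = (n-1)(!(n-1) + !(n-2)).
!7 = 6·(265 + 44) = 6·309 = 1854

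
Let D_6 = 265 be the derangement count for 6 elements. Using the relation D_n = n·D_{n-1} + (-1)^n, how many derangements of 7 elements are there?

D_7 = 7·265 - 1 = 1854.

1854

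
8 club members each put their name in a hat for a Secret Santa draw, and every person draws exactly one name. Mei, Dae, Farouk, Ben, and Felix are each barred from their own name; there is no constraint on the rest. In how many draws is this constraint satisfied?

21234

Let A_j be the event that the j-th constrained one is fixed. By inclusion-exclusion over the 5 events:
Σ_{j=0}^{5} (-1)^j C(5,j)(8-j)!
= C(5,0)·8! - C(5,1)·7! + C(5,2)·6! - C(5,3)·5! + C(5,4)·4! - C(5,5)·3!
= 40320 - 25200 + 7200 - 1200 + 120 - 6
= 21234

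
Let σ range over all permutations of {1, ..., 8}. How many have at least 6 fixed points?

29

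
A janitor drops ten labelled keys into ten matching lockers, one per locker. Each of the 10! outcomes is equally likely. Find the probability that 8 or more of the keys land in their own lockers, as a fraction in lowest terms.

23/1814400

Favorable outcomes: Σ_{i≥8} C(10,i)·!(10-i) = 45·1 + 10·0 + 1·1 = 46.
Total outcomes: 10! = 3628800.
Probability = 46/3628800 = 23/1814400.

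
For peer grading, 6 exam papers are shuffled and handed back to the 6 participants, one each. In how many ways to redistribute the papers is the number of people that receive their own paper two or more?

191

# with exactly i fixed is C(6,i)·!(6-i); sum over i=2..6:
  i=2: C(6,2)·!4 = 15·9 = 135
  i=3: C(6,3)·!3 = 20·2 = 40
  i=4: C(6,4)·!2 = 15·1 = 15
  i=5: C(6,5)·!1 = 6·0 = 0
  i=6: C(6,6)·!0 = 1·1 = 1
Total = 191.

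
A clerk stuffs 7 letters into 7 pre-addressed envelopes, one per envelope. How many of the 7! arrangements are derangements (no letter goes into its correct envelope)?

1854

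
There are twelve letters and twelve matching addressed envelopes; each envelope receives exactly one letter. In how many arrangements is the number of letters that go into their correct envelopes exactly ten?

66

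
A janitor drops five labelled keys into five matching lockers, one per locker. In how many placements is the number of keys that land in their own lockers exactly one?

45

Pick the single fixed position: C(5,1) = 5 ways.
The remaining 4 must be deranged: !4 = 9.
Total: 5 × 9 = 45.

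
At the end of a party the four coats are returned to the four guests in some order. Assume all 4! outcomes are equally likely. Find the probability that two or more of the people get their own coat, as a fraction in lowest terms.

7/24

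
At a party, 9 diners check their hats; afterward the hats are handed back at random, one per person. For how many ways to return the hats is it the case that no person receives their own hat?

133496

The subfactorial !9 = [9!/e] (nearest integer).
9! = 362880, and 362880/e ≈ 133496.09, so !9 = 133496.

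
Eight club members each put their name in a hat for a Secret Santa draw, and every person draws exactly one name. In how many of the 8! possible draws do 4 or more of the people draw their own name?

771

Sum C(8,i)·!(8-i) for i = 4..8:
  i=4: C(8,4)·!4 = 70·9 = 630
  i=5: C(8,5)·!3 = 56·2 = 112
  i=6: C(8,6)·!2 = 28·1 = 28
  i=7: C(8,7)·!1 = 8·0 = 0
  i=8: C(8,8)·!0 = 1·1 = 1
Total = 771.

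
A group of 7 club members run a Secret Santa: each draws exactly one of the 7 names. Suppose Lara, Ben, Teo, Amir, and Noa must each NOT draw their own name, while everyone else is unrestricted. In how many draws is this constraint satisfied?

2428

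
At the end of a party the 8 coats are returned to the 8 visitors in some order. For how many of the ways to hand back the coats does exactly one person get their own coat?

Pick the single fixed position: C(8,1) = 8 ways.
The remaining 7 must be deranged: !7 = 1854.
Total: 8 × 1854 = 14832.

14832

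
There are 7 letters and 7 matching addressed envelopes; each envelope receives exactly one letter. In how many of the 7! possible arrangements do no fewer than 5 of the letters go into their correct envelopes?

22

Sum C(7,i)·!(7-i) for i = 5..7:
  i=5: C(7,5)·!2 = 21·1 = 21
  i=6: C(7,6)·!1 = 7·0 = 0
  i=7: C(7,7)·!0 = 1·1 = 1
Total = 22.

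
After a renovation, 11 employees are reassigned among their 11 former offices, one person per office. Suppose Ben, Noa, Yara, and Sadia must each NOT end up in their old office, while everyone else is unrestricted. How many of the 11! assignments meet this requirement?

Inclusion-exclusion on the 4 forbidden self-matches:
Σ_{j=0}^{4} (-1)^j C(4,j)(11-j)!
= C(4,0)·11! - C(4,1)·10! + C(4,2)·9! - C(4,3)·8! + C(4,4)·7!
= 39916800 - 14515200 + 2177280 - 161280 + 5040
= 27422640

27422640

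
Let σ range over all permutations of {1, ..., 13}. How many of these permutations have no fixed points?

!13 is the nearest integer to 13!/e.
13! = 6227020800, and 6227020800/e ≈ 2290792932.07, so !13 = 2290792932.

2290792932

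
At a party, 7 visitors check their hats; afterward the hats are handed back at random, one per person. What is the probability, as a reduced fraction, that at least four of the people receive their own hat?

Favorable outcomes: Σ_{i≥4} C(7,i)·!(7-i) = 35·2 + 21·1 + 7·0 + 1·1 = 92.
Total outcomes: 7! = 5040.
Probability = 92/5040 = 23/1260.

23/1260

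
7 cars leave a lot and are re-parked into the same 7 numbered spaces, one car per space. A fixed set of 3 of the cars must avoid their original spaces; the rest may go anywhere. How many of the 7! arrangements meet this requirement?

3216

Let A_j be the event that the j-th constrained one is fixed. By inclusion-exclusion over the 3 events:
Σ_{j=0}^{3} (-1)^j C(3,j)(7-j)!
= C(3,0)·7! - C(3,1)·6! + C(3,2)·5! - C(3,3)·4!
= 5040 - 2160 + 360 - 24
= 3216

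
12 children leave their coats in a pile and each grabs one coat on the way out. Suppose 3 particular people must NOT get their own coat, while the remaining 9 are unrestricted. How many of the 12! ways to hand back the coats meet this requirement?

Let A_j be the event that the j-th constrained one is fixed. By inclusion-exclusion over the 3 events:
Σ_{j=0}^{3} (-1)^j C(3,j)(12-j)!
= C(3,0)·12! - C(3,1)·11! + C(3,2)·10! - C(3,3)·9!
= 479001600 - 119750400 + 10886400 - 362880
= 369774720

369774720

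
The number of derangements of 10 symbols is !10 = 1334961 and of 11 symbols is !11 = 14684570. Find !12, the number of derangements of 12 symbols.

176214841

!12 = (12-1)·(!11 + !10) = 11·(14684570 + 1334961) = 11·16019531 = 176214841.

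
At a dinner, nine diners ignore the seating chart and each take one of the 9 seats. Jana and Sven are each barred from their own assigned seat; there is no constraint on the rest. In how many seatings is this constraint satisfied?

287280

Let A_j be the event that the j-th constrained one is fixed. By inclusion-exclusion over the 2 events:
Σ_{j=0}^{2} (-1)^j C(2,j)(9-j)!
= C(2,0)·9! - C(2,1)·8! + C(2,2)·7!
= 362880 - 80640 + 5040
= 287280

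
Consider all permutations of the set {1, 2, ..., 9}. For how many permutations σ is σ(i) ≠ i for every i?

133496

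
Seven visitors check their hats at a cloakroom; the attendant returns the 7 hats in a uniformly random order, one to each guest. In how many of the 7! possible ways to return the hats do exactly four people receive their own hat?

70

Pick the 4 fixed positions: C(7,4) = 35 ways.
The remaining 3 must be deranged: !3 = 2.
Total: 35 × 2 = 70.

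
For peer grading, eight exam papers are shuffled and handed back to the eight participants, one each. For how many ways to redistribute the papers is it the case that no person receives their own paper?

By inclusion-exclusion, !8 = Σ (-1)^k · 8!/k! for k=0..8
= 8! - 8!/1! + 8!/2! - 8!/3! + 8!/4! - 8!/5! + 8!/6! - 8!/7! + 8!/8!
= 40320 - 40320 + 20160 - 6720 + 1680 - 336 + 56 - 8 + 1
= 14833

14833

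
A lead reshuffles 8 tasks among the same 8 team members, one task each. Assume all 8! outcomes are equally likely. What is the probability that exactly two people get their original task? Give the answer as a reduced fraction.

Favorable outcomes: C(8,2)·!6 = 28·265 = 7420.
Total outcomes: 8! = 40320.
Probability = 7420/40320 = 53/288.

53/288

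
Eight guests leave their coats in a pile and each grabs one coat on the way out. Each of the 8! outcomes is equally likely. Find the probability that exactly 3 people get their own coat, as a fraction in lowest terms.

11/180

Favorable outcomes: C(8,3)·!5 = 56·44 = 2464.
Total outcomes: 8! = 40320.
Probability = 2464/40320 = 11/180.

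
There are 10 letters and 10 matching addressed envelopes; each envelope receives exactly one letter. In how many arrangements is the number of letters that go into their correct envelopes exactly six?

Choose which 6 of the 10 are fixed: C(10,6) = 210.
The remaining 4 must be deranged: !4 = 9.
Total: 210 × 9 = 1890.

1890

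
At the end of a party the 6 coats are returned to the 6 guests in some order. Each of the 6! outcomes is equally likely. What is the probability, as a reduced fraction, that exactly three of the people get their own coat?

1/18

Favorable outcomes: C(6,3)·!3 = 20·2 = 40.
Total outcomes: 6! = 720.
Probability = 40/720 = 1/18.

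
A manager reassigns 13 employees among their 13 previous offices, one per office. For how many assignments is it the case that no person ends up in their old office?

2290792932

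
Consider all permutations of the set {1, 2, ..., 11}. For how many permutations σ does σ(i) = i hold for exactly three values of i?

2447445

Pick the 3 fixed positions: C(11,3) = 165 ways.
The remaining 8 must be deranged: !8 = 14833.
Total: 165 × 14833 = 2447445.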